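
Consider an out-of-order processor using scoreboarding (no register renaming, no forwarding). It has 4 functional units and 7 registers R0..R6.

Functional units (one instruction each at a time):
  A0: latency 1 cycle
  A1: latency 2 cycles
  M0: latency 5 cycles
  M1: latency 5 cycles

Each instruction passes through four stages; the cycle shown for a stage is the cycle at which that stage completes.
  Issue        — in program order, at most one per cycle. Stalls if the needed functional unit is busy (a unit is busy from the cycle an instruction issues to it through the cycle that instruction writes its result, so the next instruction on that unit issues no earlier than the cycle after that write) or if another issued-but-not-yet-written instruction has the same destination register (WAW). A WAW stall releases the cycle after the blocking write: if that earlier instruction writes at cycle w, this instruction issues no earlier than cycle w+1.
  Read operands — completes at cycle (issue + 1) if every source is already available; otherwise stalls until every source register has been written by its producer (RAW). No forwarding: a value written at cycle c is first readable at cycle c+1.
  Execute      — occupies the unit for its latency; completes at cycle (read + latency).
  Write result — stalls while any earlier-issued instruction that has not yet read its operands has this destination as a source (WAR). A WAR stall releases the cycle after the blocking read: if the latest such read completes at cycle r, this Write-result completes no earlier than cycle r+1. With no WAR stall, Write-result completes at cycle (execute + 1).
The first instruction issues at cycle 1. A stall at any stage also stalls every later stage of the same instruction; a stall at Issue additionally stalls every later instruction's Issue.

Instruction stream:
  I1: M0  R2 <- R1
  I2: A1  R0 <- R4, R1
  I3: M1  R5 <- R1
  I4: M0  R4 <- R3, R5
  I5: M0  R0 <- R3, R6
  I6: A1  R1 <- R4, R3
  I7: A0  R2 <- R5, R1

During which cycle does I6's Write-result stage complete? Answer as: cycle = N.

cycle = 23

  I1 | 1 | 2 | 7 | 8
  I2 | 2 | 3 | 5 | 6
  I3 | 3 | 4 | 9 | 10
  I4 | 9 | 11 | 16 | 17   struct: M0 busy until I1 writes@8 · RAW R5: wait I3 write@10
  I5 | 18 | 19 | 24 | 25   struct: M0 busy until I4 writes@17
  I6 | 19 | 20 | 22 | 23
  I7 | 20 | 24 | 25 | 26   RAW R1: wait I6 write@23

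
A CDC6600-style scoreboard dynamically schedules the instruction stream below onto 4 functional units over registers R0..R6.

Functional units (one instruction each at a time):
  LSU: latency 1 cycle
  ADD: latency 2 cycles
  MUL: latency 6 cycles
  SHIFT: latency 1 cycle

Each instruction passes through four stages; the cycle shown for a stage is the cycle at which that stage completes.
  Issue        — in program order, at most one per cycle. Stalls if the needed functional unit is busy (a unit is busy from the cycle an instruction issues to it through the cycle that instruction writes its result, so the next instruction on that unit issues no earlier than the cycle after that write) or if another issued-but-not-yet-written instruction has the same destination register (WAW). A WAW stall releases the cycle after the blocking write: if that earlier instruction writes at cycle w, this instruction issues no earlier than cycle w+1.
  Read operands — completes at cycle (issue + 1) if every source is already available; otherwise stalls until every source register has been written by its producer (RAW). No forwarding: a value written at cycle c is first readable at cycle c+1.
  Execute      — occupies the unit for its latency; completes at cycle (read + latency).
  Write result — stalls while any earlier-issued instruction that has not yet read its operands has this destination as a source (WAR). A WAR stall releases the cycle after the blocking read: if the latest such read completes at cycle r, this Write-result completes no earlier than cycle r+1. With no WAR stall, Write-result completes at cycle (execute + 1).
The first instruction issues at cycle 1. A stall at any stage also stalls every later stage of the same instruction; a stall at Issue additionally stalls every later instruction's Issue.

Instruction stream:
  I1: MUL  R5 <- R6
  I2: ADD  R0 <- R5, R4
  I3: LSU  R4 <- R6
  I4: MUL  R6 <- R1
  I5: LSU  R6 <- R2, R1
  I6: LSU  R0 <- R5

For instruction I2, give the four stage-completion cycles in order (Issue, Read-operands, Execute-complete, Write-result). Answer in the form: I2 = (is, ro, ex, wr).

c1: I1 dispatched to MUL
c2: I1 operands ready; I2 dispatched to ADD
c3: I3 dispatched to LSU
c4: I3 operands ready
c5: I3 complete
c8: I1 complete
c9: R5←I1
c10: I2 operands ready; I4 dispatched to MUL
c11: R4←I3; I4 operands ready
c12: I2 complete
c13: R0←I2
c17: I4 complete
c18: R6←I4
c19: I5 dispatched to LSU
c20: I5 operands ready
c21: I5 complete
c22: R6←I5
c23: I6 dispatched to LSU
c24: I6 operands ready
c25: I6 complete
c26: R0←I6

I2 = (2, 10, 12, 13)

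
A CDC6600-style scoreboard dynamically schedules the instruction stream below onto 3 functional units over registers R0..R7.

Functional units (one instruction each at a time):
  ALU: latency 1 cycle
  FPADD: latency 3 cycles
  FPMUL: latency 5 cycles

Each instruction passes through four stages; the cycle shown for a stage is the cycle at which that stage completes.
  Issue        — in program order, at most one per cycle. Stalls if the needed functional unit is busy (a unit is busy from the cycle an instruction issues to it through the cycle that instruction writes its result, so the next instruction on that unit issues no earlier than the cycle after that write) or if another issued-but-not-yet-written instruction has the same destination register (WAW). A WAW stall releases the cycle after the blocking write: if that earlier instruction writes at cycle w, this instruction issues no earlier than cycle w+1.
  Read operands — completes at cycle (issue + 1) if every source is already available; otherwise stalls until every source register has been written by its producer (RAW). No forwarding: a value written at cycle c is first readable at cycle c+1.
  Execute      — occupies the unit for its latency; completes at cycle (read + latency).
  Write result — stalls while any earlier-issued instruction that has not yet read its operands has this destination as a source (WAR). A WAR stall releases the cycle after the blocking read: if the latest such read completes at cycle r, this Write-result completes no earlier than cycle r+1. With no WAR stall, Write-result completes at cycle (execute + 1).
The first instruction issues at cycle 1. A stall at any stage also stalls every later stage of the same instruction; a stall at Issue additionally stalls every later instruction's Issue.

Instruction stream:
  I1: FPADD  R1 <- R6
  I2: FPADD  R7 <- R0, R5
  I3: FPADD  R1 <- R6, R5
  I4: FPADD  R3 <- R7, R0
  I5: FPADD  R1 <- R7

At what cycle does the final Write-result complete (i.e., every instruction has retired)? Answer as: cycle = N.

cycle 1: I1 issues→FPADD
cycle 2: I1 reads
cycle 5: I1 exec-done
cycle 6: I1 writes R1
cycle 7: I2 issues→FPADD
cycle 8: I2 reads
cycle 11: I2 exec-done
cycle 12: I2 writes R7
cycle 13: I3 issues→FPADD
cycle 14: I3 reads
cycle 17: I3 exec-done
cycle 18: I3 writes R1
cycle 19: I4 issues→FPADD
cycle 20: I4 reads
cycle 23: I4 exec-done
cycle 24: I4 writes R3
cycle 25: I5 issues→FPADD
cycle 26: I5 reads
cycle 29: I5 exec-done
cycle 30: I5 writes R1

cycle = 30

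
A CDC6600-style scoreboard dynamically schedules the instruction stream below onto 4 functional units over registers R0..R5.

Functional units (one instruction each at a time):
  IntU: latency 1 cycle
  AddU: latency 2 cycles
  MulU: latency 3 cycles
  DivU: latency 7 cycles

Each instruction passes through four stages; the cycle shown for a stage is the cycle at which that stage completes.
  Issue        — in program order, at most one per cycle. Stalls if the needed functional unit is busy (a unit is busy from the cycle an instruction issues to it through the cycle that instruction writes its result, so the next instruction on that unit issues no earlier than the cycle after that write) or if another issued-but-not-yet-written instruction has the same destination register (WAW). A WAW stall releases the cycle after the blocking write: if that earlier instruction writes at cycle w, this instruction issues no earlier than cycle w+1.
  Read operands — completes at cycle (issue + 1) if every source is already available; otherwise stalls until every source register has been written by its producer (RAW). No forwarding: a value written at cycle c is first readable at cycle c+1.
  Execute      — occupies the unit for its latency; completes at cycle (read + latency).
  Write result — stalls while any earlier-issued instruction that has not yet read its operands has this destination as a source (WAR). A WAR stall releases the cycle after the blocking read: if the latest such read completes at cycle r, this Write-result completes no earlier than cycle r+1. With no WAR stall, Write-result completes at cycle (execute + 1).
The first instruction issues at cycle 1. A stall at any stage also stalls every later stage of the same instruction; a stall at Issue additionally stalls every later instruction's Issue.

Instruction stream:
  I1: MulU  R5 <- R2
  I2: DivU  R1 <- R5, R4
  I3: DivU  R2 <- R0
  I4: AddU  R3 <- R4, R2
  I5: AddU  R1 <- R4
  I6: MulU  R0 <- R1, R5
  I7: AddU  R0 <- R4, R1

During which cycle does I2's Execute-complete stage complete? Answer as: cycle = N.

c1: I1 issues→MulU
c2: I1 reads; I2 issues→DivU
c5: I1 exec-done
c6: I1 writes R5
c7: I2 reads
c14: I2 exec-done
c15: I2 writes R1
c16: I3 issues→DivU
c17: I3 reads; I4 issues→AddU
c24: I3 exec-done
c25: I3 writes R2
c26: I4 reads
c28: I4 exec-done
c29: I4 writes R3
c30: I5 issues→AddU
c31: I5 reads; I6 issues→MulU
c33: I5 exec-done
c34: I5 writes R1
c35: I6 reads
c38: I6 exec-done
c39: I6 writes R0
c40: I7 issues→AddU
c41: I7 reads
c43: I7 exec-done
c44: I7 writes R0

cycle = 14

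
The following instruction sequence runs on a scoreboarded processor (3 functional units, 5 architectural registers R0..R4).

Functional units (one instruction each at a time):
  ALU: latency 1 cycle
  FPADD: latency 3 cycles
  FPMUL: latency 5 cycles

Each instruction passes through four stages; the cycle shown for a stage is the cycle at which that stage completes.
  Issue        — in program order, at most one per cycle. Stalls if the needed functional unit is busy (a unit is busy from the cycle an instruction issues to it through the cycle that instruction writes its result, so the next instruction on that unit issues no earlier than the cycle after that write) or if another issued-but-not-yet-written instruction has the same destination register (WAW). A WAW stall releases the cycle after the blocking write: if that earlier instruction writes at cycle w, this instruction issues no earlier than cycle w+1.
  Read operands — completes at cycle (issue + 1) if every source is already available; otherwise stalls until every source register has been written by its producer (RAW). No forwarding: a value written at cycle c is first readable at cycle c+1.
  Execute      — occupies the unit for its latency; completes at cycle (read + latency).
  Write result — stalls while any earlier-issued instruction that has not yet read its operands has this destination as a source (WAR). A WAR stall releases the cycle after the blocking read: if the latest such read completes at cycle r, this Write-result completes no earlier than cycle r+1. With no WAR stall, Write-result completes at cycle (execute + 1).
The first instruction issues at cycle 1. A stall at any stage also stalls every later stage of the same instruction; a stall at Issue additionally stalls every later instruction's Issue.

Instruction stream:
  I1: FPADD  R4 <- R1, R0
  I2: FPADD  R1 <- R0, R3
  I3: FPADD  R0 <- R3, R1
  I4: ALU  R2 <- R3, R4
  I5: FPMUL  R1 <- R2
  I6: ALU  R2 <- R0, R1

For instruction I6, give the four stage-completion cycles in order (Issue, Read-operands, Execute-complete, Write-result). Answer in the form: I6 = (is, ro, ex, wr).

t=1  I1 issues→FPADD
t=2  I1 reads
t=5  I1 exec-done
t=6  I1 writes R4
t=7  I2 issues→FPADD
t=8  I2 reads
t=11  I2 exec-done
t=12  I2 writes R1
t=13  I3 issues→FPADD
t=14  I3 reads; I4 issues→ALU
t=15  I4 reads; I5 issues→FPMUL
t=16  I4 exec-done
t=17  I3 exec-done; I4 writes R2
t=18  I3 writes R0; I5 reads; I6 issues→ALU
t=23  I5 exec-done
t=24  I5 writes R1
t=25  I6 reads
t=26  I6 exec-done
t=27  I6 writes R2

I6 = (18, 25, 26, 27)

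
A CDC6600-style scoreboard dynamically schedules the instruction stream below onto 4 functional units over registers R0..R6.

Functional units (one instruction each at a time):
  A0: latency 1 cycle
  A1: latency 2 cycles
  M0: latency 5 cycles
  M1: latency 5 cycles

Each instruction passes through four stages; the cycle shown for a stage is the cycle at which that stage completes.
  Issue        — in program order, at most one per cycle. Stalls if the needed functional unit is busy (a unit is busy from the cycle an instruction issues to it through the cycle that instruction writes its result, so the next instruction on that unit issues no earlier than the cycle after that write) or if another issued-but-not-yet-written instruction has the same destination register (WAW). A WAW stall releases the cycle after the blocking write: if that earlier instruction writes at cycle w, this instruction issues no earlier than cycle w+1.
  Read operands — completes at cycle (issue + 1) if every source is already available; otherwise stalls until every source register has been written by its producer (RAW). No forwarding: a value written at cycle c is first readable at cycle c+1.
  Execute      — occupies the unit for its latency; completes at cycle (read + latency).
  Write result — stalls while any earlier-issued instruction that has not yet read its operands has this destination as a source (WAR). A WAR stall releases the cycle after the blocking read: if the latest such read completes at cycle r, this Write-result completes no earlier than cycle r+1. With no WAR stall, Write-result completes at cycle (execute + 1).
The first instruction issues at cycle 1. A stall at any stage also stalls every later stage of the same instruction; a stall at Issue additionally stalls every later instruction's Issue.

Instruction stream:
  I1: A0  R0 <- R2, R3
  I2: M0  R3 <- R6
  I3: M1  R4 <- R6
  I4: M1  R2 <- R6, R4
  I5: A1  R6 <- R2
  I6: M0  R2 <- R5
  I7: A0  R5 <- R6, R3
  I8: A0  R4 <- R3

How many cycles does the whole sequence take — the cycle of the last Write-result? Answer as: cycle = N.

cycle = 29

I1  is:1  ro:2  ex:3  wr:4
I2  is:2  ro:3  ex:8  wr:9
I3  is:3  ro:4  ex:9  wr:10
I4  is:11  ro:12  ex:17  wr:18  — struct: M1 busy until I3 writes@10
I5  is:12  ro:19  ex:21  wr:22  — RAW R2: wait I4 write@18
I6  is:19  ro:20  ex:25  wr:26  — WAW R2: wait I4 write@18
I7  is:20  ro:23  ex:24  wr:25  — RAW R6: wait I5 write@22
I8  is:26  ro:27  ex:28  wr:29  — struct: A0 busy until I7 writes@25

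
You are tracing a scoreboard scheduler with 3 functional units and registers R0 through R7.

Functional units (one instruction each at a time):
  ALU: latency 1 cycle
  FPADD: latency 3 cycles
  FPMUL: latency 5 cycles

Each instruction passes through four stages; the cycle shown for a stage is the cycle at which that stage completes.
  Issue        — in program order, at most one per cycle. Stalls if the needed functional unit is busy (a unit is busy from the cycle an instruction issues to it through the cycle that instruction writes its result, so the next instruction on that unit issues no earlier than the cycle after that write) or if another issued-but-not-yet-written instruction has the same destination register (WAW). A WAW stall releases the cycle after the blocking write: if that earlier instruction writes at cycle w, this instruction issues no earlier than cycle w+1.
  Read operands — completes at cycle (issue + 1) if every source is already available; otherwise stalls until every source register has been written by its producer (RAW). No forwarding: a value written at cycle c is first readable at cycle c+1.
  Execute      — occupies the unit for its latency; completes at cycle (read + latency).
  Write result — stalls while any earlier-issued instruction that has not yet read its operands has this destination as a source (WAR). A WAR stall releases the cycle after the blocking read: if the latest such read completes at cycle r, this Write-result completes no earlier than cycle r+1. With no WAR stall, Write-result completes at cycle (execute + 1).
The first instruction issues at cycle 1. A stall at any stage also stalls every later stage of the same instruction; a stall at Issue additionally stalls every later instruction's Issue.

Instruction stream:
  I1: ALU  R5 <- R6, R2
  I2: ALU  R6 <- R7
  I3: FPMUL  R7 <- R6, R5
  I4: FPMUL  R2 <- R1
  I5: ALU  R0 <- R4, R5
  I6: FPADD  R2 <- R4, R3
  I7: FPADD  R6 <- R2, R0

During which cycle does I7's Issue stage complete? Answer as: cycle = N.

cycle = 30

I1 -> (1, 2, 3, 4)
I2 -> (5, 6, 7, 8)  // struct: ALU busy until I1 writes@4
I3 -> (6, 9, 14, 15)  // RAW R6: wait I2 write@8
I4 -> (16, 17, 22, 23)  // struct: FPMUL busy until I3 writes@15
I5 -> (17, 18, 19, 20)
I6 -> (24, 25, 28, 29)  // WAW R2: wait I4 write@23
I7 -> (30, 31, 34, 35)  // struct: FPADD busy until I6 writes@29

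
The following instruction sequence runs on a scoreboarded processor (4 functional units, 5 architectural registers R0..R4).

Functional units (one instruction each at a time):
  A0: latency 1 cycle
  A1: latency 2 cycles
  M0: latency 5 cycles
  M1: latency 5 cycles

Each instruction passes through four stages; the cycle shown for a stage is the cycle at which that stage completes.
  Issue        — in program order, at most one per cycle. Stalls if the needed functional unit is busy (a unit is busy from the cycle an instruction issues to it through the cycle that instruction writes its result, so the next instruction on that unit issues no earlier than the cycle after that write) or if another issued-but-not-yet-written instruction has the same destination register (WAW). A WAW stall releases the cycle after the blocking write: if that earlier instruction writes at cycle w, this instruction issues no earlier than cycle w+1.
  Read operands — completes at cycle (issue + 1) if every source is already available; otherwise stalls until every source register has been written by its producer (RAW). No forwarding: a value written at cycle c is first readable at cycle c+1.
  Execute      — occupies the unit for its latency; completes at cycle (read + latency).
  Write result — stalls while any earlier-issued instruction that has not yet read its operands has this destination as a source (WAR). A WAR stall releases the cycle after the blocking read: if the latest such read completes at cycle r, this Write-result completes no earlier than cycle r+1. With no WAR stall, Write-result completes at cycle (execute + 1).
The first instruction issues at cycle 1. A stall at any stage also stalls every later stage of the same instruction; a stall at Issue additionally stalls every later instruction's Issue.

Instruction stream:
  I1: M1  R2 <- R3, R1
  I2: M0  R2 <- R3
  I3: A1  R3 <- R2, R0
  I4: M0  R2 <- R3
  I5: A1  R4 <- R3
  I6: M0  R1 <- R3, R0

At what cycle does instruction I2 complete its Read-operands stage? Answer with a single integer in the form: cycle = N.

[1] I1 issues→M1
[2] I1 reads
[7] I1 exec-done
[8] I1 writes R2
[9] I2 issues→M0
[10] I2 reads, I3 issues→A1
[15] I2 exec-done
[16] I2 writes R2
[17] I3 reads, I4 issues→M0
[19] I3 exec-done
[20] I3 writes R3
[21] I4 reads, I5 issues→A1
[22] I5 reads
[24] I5 exec-done
[25] I5 writes R4
[26] I4 exec-done
[27] I4 writes R2
[28] I6 issues→M0
[29] I6 reads
[34] I6 exec-done
[35] I6 writes R1

cycle = 10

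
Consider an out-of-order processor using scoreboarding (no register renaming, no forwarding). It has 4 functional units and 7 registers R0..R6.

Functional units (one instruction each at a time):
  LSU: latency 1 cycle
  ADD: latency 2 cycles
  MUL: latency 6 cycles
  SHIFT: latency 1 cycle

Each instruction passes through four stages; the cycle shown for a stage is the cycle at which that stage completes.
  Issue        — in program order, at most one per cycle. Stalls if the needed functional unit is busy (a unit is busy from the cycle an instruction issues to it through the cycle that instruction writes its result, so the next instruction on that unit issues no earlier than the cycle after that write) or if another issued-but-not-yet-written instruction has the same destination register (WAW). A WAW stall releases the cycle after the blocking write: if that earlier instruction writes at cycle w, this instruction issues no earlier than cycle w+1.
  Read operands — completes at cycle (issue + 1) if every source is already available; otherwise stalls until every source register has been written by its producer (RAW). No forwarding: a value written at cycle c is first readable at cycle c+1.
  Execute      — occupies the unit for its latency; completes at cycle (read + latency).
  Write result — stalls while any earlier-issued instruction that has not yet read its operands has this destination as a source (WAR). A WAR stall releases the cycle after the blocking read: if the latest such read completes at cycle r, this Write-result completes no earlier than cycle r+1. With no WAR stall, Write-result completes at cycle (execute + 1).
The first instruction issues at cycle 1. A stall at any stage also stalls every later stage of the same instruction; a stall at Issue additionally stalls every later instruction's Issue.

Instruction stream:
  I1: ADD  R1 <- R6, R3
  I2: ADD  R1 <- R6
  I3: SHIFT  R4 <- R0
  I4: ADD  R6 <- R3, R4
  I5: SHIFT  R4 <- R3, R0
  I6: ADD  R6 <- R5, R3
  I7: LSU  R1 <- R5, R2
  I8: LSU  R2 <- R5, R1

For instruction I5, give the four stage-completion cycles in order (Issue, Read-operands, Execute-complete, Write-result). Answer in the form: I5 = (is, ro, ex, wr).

I5 = (12, 13, 14, 15)

c1: I1→ADD
c2: I1 RO
c4: I1 EX
c5: I1 WR R1
c6: I2→ADD
c7: I2 RO · I3→SHIFT
c8: I3 RO
c9: I2 EX · I3 EX
c10: I2 WR R1 · I3 WR R4
c11: I4→ADD
c12: I4 RO · I5→SHIFT
c13: I5 RO
c14: I4 EX · I5 EX
c15: I4 WR R6 · I5 WR R4
c16: I6→ADD
c17: I6 RO · I7→LSU
c18: I7 RO
c19: I6 EX · I7 EX
c20: I6 WR R6 · I7 WR R1
c21: I8→LSU
c22: I8 RO
c23: I8 EX
c24: I8 WR R2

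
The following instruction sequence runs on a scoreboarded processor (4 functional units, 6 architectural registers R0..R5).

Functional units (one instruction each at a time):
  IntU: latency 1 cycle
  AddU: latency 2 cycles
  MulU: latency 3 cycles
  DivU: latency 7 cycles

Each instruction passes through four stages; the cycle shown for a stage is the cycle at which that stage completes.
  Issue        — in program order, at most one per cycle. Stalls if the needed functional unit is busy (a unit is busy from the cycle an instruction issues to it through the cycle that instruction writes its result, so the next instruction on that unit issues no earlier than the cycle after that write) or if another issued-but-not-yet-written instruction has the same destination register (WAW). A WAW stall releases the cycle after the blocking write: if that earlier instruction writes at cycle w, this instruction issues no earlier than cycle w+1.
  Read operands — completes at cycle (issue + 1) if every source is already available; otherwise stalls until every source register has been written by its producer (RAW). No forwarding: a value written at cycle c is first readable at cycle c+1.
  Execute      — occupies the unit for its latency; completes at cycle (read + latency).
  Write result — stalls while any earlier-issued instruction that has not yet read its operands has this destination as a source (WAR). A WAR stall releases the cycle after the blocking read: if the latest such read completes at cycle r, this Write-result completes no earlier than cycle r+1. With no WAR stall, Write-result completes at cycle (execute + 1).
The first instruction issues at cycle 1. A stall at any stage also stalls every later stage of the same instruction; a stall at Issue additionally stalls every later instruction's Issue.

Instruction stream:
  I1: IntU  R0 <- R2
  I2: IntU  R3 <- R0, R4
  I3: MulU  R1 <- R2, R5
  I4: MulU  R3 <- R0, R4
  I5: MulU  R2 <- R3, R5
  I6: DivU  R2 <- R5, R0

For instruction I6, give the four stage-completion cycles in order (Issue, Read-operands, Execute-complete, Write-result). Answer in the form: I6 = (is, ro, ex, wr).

I6 = (24, 25, 32, 33)

[I1] 1/2/3/4
[I2] 5/6/7/8  (struct: IntU busy until I1 writes@4)
[I3] 6/7/10/11
[I4] 12/13/16/17  (struct: MulU busy until I3 writes@11)
[I5] 18/19/22/23  (struct: MulU busy until I4 writes@17)
[I6] 24/25/32/33  (WAW R2: wait I5 write@23)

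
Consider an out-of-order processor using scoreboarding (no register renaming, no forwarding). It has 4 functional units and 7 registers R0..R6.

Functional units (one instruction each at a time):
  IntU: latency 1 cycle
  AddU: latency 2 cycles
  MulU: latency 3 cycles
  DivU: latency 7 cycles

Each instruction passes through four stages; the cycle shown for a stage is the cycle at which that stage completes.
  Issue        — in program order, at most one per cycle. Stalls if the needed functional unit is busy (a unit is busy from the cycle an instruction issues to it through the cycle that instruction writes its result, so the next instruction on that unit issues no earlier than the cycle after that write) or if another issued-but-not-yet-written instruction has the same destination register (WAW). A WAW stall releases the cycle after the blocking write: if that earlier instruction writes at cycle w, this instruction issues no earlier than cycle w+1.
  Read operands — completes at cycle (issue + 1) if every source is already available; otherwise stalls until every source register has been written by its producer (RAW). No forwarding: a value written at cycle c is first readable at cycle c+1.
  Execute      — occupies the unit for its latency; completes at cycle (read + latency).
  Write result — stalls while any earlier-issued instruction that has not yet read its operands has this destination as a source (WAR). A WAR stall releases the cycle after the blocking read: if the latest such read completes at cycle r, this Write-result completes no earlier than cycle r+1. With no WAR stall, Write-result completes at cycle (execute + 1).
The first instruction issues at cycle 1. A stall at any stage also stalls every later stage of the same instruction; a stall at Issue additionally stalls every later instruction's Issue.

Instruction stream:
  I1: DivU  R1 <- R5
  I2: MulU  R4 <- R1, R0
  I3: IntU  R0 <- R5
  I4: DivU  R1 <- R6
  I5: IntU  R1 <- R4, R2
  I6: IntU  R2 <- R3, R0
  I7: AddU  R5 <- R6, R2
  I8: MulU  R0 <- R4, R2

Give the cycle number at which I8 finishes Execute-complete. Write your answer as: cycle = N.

cycle = 32

I1: IS=1 RO=2 EX=9 WR=10
I2: IS=2 RO=11 EX=14 WR=15  [RAW R1: wait I1 write@10]
I3: IS=3 RO=4 EX=5 WR=12  [WAR R0: wait I2 read@11]
I4: IS=11 RO=12 EX=19 WR=20  [struct: DivU busy until I1 writes@10]
I5: IS=21 RO=22 EX=23 WR=24  [WAW R1: wait I4 write@20]
I6: IS=25 RO=26 EX=27 WR=28  [struct: IntU busy until I5 writes@24]
I7: IS=26 RO=29 EX=31 WR=32  [RAW R2: wait I6 write@28]
I8: IS=27 RO=29 EX=32 WR=33  [RAW R2: wait I6 write@28]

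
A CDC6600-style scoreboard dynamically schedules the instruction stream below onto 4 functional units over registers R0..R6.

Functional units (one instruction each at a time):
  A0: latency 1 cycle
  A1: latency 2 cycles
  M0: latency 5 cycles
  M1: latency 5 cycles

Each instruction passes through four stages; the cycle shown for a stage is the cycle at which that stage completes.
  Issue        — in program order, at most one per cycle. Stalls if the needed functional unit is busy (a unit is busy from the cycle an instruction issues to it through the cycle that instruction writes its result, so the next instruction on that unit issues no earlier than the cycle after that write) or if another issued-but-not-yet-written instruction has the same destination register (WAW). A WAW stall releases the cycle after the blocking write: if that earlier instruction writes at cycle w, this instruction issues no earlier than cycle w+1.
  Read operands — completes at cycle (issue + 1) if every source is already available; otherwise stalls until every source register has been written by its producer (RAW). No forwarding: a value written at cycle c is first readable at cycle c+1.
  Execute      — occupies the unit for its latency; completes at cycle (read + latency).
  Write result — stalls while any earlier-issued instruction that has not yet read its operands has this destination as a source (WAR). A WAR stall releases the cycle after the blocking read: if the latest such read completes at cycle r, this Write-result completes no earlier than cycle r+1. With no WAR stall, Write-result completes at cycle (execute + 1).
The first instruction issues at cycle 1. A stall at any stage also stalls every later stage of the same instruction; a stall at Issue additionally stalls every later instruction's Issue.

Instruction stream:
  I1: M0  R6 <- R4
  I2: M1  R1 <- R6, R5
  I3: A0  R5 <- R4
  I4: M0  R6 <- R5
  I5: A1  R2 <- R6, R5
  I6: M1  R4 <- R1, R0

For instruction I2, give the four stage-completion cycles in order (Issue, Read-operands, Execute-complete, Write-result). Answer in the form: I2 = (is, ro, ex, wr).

I2 = (2, 9, 14, 15)

1) issue 1, read 2, done 7, write 8
2) issue 2, read 9, done 14, write 15  <RAW R6: wait I1 write@8>
3) issue 3, read 4, done 5, write 10  <WAR R5: wait I2 read@9>
4) issue 9, read 11, done 16, write 17  <struct: M0 busy until I1 writes@8 / RAW R5: wait I3 write@10>
5) issue 10, read 18, done 20, write 21  <RAW R6: wait I4 write@17>
6) issue 16, read 17, done 22, write 23  <struct: M1 busy until I2 writes@15>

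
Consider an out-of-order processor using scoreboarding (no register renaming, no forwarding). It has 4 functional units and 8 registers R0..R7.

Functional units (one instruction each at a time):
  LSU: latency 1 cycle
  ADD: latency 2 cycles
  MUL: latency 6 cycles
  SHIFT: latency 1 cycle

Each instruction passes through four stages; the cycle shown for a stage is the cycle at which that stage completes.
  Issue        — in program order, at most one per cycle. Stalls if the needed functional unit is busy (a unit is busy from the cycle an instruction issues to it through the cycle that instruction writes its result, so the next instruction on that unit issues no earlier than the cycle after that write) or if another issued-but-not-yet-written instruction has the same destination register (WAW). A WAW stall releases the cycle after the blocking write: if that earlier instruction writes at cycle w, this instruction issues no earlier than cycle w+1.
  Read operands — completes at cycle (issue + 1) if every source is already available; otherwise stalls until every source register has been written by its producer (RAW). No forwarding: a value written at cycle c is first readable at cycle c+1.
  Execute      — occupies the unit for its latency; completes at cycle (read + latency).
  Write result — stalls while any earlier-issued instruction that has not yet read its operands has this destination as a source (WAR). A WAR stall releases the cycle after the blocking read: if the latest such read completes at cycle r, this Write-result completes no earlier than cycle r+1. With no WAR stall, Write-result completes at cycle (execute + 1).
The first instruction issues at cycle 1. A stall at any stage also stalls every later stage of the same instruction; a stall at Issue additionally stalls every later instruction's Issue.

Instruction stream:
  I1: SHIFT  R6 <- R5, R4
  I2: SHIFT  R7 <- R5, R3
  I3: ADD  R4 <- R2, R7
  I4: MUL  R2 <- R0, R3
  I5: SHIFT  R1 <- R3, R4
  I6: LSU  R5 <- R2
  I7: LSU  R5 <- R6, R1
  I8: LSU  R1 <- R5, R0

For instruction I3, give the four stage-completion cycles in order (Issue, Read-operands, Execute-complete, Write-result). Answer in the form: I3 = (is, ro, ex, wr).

t=1  I1 dispatched to SHIFT
t=2  I1 operands ready
t=3  I1 complete
t=4  R6←I1
t=5  I2 dispatched to SHIFT
t=6  I2 operands ready · I3 dispatched to ADD
t=7  I2 complete · I4 dispatched to MUL
t=8  R7←I2 · I4 operands ready
t=9  I3 operands ready · I5 dispatched to SHIFT
t=10  I6 dispatched to LSU
t=11  I3 complete
t=12  R4←I3
t=13  I5 operands ready
t=14  I4 complete · I5 complete
t=15  R2←I4 · R1←I5
t=16  I6 operands ready
t=17  I6 complete
t=18  R5←I6
t=19  I7 dispatched to LSU
t=20  I7 operands ready
t=21  I7 complete
t=22  R5←I7
t=23  I8 dispatched to LSU
t=24  I8 operands ready
t=25  I8 complete
t=26  R1←I8

I3 = (6, 9, 11, 12)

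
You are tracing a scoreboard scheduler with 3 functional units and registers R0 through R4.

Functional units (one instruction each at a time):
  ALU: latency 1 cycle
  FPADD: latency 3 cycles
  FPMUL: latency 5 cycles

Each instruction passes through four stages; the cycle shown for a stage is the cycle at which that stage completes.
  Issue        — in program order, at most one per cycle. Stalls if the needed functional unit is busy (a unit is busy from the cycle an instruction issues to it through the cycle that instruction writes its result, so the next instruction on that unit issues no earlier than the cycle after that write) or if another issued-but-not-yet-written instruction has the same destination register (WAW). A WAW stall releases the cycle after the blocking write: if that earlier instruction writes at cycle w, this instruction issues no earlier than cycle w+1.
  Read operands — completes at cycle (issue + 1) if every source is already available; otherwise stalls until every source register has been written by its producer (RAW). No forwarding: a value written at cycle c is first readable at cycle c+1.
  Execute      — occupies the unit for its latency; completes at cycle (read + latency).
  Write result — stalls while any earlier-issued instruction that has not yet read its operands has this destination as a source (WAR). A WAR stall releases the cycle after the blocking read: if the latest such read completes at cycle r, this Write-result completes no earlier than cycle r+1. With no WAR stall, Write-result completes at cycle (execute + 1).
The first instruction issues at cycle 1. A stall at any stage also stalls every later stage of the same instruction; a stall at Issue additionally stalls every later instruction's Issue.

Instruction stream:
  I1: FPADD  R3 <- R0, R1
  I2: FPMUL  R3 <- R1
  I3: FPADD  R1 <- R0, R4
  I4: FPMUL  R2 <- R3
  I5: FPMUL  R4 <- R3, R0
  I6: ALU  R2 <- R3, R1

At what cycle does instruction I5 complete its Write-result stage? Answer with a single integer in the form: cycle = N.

cycle = 30

1) issue 1, read 2, done 5, write 6
2) issue 7, read 8, done 13, write 14  <WAW R3: wait I1 write@6>
3) issue 8, read 9, done 12, write 13
4) issue 15, read 16, done 21, write 22  <struct: FPMUL busy until I2 writes@14>
5) issue 23, read 24, done 29, write 30  <struct: FPMUL busy until I4 writes@22>
6) issue 24, read 25, done 26, write 27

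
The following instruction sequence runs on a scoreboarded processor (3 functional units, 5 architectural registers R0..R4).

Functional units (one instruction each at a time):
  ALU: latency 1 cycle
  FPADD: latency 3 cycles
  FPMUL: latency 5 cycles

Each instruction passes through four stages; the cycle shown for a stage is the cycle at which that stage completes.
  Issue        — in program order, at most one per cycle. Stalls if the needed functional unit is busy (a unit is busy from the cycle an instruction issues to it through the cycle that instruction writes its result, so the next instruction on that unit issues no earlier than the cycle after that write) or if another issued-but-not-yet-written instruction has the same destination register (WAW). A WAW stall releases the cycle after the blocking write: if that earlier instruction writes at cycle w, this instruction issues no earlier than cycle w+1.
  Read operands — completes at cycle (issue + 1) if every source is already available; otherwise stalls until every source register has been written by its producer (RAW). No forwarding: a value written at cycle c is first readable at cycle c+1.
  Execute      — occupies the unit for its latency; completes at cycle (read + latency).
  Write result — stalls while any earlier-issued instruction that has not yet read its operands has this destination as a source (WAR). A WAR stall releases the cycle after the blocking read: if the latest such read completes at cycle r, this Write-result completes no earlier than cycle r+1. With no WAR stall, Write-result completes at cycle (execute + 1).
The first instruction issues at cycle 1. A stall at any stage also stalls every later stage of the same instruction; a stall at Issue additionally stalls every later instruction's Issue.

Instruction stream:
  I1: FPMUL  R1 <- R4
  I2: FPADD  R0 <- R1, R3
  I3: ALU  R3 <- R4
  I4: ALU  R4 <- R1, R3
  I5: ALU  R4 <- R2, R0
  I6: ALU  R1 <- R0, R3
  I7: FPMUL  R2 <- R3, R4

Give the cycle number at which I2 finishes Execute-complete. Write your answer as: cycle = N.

t=1  I1 dispatched to FPMUL
t=2  I1 operands ready · I2 dispatched to FPADD
t=3  I3 dispatched to ALU
t=4  I3 operands ready
t=5  I3 complete
t=7  I1 complete
t=8  R1←I1
t=9  I2 operands ready
t=10  R3←I3
t=11  I4 dispatched to ALU
t=12  I2 complete · I4 operands ready
t=13  R0←I2 · I4 complete
t=14  R4←I4
t=15  I5 dispatched to ALU
t=16  I5 operands ready
t=17  I5 complete
t=18  R4←I5
t=19  I6 dispatched to ALU
t=20  I6 operands ready · I7 dispatched to FPMUL
t=21  I6 complete · I7 operands ready
t=22  R1←I6
t=26  I7 complete
t=27  R2←I7

cycle = 12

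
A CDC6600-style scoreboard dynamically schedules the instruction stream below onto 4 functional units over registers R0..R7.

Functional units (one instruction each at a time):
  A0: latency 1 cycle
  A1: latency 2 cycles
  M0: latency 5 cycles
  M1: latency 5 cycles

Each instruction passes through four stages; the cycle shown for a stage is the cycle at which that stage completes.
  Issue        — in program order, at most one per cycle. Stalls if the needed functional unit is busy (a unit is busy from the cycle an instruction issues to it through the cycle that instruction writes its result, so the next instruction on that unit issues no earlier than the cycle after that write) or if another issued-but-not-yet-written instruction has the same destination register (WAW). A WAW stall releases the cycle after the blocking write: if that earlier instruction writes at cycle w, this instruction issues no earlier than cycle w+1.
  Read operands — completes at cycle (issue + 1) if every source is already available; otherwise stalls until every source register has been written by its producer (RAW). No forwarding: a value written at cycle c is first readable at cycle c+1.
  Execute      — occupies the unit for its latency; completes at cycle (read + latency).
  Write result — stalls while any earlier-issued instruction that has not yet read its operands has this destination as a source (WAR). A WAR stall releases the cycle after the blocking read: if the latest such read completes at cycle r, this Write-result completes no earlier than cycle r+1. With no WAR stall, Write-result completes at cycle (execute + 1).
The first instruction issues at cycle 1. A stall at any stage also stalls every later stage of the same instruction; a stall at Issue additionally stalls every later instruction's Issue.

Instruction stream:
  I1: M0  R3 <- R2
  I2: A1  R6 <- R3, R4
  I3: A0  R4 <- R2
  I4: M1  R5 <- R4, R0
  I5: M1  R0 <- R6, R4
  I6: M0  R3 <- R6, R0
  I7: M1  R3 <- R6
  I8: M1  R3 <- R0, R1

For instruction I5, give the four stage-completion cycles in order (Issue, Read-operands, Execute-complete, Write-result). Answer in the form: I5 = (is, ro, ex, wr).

  I1 | 1 | 2 | 7 | 8
  I2 | 2 | 9 | 11 | 12   RAW R3: wait I1 write@8
  I3 | 3 | 4 | 5 | 10   WAR R4: wait I2 read@9
  I4 | 4 | 11 | 16 | 17   RAW R4: wait I3 write@10
  I5 | 18 | 19 | 24 | 25   struct: M1 busy until I4 writes@17
  I6 | 19 | 26 | 31 | 32   RAW R0: wait I5 write@25
  I7 | 33 | 34 | 39 | 40   WAW R3: wait I6 write@32
  I8 | 41 | 42 | 47 | 48   struct: M1 busy until I7 writes@40

I5 = (18, 19, 24, 25)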